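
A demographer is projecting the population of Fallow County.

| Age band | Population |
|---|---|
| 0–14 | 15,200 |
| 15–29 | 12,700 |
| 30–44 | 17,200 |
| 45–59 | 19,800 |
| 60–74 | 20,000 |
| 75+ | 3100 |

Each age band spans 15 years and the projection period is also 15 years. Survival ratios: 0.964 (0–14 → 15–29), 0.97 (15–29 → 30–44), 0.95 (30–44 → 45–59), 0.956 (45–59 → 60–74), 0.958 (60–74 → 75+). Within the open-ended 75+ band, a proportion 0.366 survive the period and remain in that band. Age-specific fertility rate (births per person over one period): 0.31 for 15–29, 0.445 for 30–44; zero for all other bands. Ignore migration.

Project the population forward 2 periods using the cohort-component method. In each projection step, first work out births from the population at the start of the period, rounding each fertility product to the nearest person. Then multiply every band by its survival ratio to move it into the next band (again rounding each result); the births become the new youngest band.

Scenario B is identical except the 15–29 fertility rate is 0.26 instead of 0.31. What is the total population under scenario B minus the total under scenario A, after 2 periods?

Numbering the groups 1..6 from youngest to oldest:
Period 1:
Births: 12700 × 0.31 = 3937 ; 17200 × 0.445 = 7654 → 11591
Group 2: 15200 × 0.964 = 14653
Group 3: 12700 × 0.97 = 12319
Group 4: 17200 × 0.95 = 16340
Group 5: 19800 × 0.956 = 18929
Group 6: 20000 × 0.958 + 3100 × 0.366 = 19160 + 1135 = 20295
Population now: 0–14=11591, 15–29=14653, 30–44=12319, 45–59=16340, 60–74=18929, 75+=20295
Period 2:
Births: 14653 × 0.31 = 4542 ; 12319 × 0.445 = 5482 → 10024
Group 2: 11591 × 0.964 = 11174
Group 3: 14653 × 0.97 = 14213
Group 4: 12319 × 0.95 = 11703
Group 5: 16340 × 0.956 = 15621
Group 6: 18929 × 0.958 + 20295 × 0.366 = 18134 + 7428 = 25562
Population now: 0–14=10024, 15–29=11174, 30–44=14213, 45–59=11703, 60–74=15621, 75+=25562
Scenario A total after 2 periods: 88297
Scenario B projection —
Period 1:
Births: 12700 × 0.26 = 3302 ; 17200 × 0.445 = 7654 → 10956
Group 2: 15200 × 0.964 = 14653
Group 3: 12700 × 0.97 = 12319
Group 4: 17200 × 0.95 = 16340
Group 5: 19800 × 0.956 = 18929
Group 6: 20000 × 0.958 + 3100 × 0.366 = 19160 + 1135 = 20295
Population now: 0–14=10956, 15–29=14653, 30–44=12319, 45–59=16340, 60–74=18929, 75+=20295
Period 2:
Births: 14653 × 0.26 = 3810 ; 12319 × 0.445 = 5482 → 9292
Group 2: 10956 × 0.964 = 10562
Group 3: 14653 × 0.97 = 14213
Group 4: 12319 × 0.95 = 11703
Group 5: 16340 × 0.956 = 15621
Group 6: 18929 × 0.958 + 20295 × 0.366 = 18134 + 7428 = 25562
Population now: 0–14=9292, 15–29=10562, 30–44=14213, 45–59=11703, 60–74=15621, 75+=25562
Scenario B total after 2 periods: 86953
Difference B − A = 86953 − 88297 = -1344

-1344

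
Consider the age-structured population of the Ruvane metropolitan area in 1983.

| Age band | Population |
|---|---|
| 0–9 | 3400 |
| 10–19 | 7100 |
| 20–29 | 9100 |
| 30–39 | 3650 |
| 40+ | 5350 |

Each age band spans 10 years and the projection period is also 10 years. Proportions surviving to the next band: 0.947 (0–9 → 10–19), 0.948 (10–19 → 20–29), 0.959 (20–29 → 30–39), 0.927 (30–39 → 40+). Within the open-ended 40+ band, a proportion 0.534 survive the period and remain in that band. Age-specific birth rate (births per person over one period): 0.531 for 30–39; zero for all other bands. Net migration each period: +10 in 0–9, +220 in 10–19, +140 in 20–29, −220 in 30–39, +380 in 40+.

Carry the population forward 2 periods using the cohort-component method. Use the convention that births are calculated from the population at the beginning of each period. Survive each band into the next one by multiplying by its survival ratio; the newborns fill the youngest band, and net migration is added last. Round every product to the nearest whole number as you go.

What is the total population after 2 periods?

After projecting period 1:
Births: 3650 × 0.531 = 1938
10–19: 3400 × 0.947 = 3220
20–29: 7100 × 0.948 = 6731
30–39: 9100 × 0.959 = 8727
40+: 3650 × 0.927 + 5350 × 0.534 = 3384 + 2857 = 6241
Net migration: 0–9 + 10 → 1948; 10–19 + 220 → 3440; 20–29 + 140 → 6871; 30–39 − 220 → 8507; 40+ + 380 → 6621
Population now: 0–9=1948, 10–19=3440, 20–29=6871, 30–39=8507, 40+=6621
After projecting period 2:
Births: 8507 × 0.531 = 4517
10–19: 1948 × 0.947 = 1845
20–29: 3440 × 0.948 = 3261
30–39: 6871 × 0.959 = 6589
40+: 8507 × 0.927 + 6621 × 0.534 = 7886 + 3536 = 11422
Net migration: 0–9 + 10 → 4527; 10–19 + 220 → 2065; 20–29 + 140 → 3401; 30–39 − 220 → 6369; 40+ + 380 → 11802
Population now: 0–9=4527, 10–19=2065, 20–29=3401, 30–39=6369, 40+=11802
Total after period 2: 4527 + 2065 + 3401 + 6369 + 11802 = 28164

28164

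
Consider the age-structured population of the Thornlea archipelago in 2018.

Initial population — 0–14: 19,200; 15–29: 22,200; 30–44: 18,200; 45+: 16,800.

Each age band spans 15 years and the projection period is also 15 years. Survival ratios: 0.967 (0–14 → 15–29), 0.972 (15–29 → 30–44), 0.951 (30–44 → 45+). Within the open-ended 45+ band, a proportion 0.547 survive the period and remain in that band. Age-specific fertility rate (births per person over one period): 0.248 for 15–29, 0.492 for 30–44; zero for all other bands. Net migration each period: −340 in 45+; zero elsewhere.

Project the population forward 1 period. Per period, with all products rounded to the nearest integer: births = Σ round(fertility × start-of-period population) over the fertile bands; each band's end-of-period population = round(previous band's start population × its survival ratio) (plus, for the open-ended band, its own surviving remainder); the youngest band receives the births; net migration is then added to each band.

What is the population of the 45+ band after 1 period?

Call the bands 1 to 4, youngest first.
— Period 1 —
Births: 22200 × 0.248 = 5506  |  18200 × 0.492 = 8954 ⇒ total 14460
Band 2: 19200 × 0.967 = 18566
Band 3: 22200 × 0.972 = 21578
Band 4: 18200 × 0.951 + 16800 × 0.547 = 17308 + 9190 = 26498
Net migration: Band 4 − 340 → 26158
Population now: 0–14=14460, 15–29=18566, 30–44=21578, 45+=26158

26158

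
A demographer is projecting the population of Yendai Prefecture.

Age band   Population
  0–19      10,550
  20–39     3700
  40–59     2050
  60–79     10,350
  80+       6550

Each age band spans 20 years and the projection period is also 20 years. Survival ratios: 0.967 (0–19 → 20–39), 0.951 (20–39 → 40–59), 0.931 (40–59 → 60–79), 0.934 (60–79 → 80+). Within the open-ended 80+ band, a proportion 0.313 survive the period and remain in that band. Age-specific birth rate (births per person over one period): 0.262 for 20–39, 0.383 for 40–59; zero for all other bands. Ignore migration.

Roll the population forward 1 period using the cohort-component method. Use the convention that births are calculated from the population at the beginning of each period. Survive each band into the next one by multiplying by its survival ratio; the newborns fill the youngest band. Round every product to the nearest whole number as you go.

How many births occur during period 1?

1754

(Bands numbered youngest = 1 to oldest = 5.)
[period 1]
Births: 3700 × 0.262 = 969 ; 2050 × 0.383 = 785 → 1754
Band 2: 10550 × 0.967 = 10202
Band 3: 3700 × 0.951 = 3519
Band 4: 2050 × 0.931 = 1909
Band 5: 10350 × 0.934 + 6550 × 0.313 = 9667 + 2050 = 11717
Giving 1754 / 10202 / 3519 / 1909 / 11717.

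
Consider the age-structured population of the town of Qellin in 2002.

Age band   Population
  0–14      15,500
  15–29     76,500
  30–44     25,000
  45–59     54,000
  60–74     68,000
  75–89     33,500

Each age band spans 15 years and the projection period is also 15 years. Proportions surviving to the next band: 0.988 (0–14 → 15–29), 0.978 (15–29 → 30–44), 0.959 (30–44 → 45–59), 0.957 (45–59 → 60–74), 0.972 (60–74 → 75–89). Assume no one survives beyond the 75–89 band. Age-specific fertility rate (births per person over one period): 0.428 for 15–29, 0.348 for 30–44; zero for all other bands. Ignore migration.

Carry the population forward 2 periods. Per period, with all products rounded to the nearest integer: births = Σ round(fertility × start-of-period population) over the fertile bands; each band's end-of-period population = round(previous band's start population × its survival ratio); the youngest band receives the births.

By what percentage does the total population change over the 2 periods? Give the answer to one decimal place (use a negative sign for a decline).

Call the bands 1 to 6, youngest first.
Period 1:
Births: 76500 * 0.428 = 32742  |  25000 * 0.348 = 8700 → 41442
Band 2: 15500 * 0.988 = 15314
Band 3: 76500 * 0.978 = 74817
Band 4: 25000 * 0.959 = 23975
Band 5: 54000 * 0.957 = 51678
Band 6: 68000 * 0.972 = 66096
Giving 41442 / 15314 / 74817 / 23975 / 51678 / 66096.
Period 2:
Births: 15314 * 0.428 = 6554  |  74817 * 0.348 = 26036 → 32590
Band 2: 41442 * 0.988 = 40945
Band 3: 15314 * 0.978 = 14977
Band 4: 74817 * 0.959 = 71750
Band 5: 23975 * 0.957 = 22944
Band 6: 51678 * 0.972 = 50231
Giving 32590 / 40945 / 14977 / 71750 / 22944 / 50231.
Total: 272500 → 233437; change = -39063; percentage change = -14.3%

-14.3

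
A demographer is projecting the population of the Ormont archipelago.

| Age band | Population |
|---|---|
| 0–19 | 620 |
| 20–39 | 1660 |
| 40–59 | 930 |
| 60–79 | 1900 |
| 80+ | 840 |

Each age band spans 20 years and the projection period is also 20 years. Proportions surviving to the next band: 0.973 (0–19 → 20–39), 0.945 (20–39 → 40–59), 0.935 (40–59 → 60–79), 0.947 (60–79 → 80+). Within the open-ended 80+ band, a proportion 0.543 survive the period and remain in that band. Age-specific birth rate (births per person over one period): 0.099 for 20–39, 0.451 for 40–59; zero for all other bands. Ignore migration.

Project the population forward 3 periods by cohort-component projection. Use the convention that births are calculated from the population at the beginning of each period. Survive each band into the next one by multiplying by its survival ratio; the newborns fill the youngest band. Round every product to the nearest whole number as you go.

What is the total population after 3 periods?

Numbering the groups 1..5 from youngest to oldest:
After projecting period 1:
Births: 1660 × 0.099 = 164 ; 930 × 0.451 = 419 → total 583
Group 2: 620 × 0.973 = 603
Group 3: 1660 × 0.945 = 1569
Group 4: 930 × 0.935 = 870
Group 5: 1900 × 0.947 + 840 × 0.543 = 1799 + 456 = 2255
→ [583, 603, 1569, 870, 2255]
After projecting period 2:
Births: 603 × 0.099 = 60 ; 1569 × 0.451 = 708 → total 768
Group 2: 583 × 0.973 = 567
Group 3: 603 × 0.945 = 570
Group 4: 1569 × 0.935 = 1467
Group 5: 870 × 0.947 + 2255 × 0.543 = 824 + 1224 = 2048
→ [768, 567, 570, 1467, 2048]
After projecting period 3:
Births: 567 × 0.099 = 56 ; 570 × 0.451 = 257 → total 313
Group 2: 768 × 0.973 = 747
Group 3: 567 × 0.945 = 536
Group 4: 570 × 0.935 = 533
Group 5: 1467 × 0.947 + 2048 × 0.543 = 1389 + 1112 = 2501
→ [313, 747, 536, 533, 2501]
Total after period 3: 313 + 747 + 536 + 533 + 2501 = 4630

4630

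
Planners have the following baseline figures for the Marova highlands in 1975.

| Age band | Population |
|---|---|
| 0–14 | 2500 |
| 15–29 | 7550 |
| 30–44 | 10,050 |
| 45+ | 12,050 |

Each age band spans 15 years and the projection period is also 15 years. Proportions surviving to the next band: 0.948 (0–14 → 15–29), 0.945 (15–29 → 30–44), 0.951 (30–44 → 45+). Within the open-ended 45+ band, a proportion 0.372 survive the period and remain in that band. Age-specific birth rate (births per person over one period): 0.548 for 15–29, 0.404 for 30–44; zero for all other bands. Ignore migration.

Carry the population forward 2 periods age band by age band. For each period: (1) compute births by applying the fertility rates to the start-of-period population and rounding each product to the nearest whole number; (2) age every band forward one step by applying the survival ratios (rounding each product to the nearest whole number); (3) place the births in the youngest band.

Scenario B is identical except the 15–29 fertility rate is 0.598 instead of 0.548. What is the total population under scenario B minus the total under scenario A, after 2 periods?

476

Numbering the groups 1..4 from youngest to oldest:
After projecting period 1:
Births: 7550 * 0.548 = 4137, 10050 * 0.404 = 4060 → total 8197
Group 2: 2500 * 0.948 = 2370
Group 3: 7550 * 0.945 = 7135
Group 4: 10050 * 0.951 + 12050 * 0.372 = 9558 + 4483 = 14041
Giving 8197 / 2370 / 7135 / 14041.
After projecting period 2:
Births: 2370 * 0.548 = 1299, 7135 * 0.404 = 2883 → total 4182
Group 2: 8197 * 0.948 = 7771
Group 3: 2370 * 0.945 = 2240
Group 4: 7135 * 0.951 + 14041 * 0.372 = 6785 + 5223 = 12008
Giving 4182 / 7771 / 2240 / 12008.
Scenario A total after 2 periods: 26201
Scenario B projection —
After projecting period 1:
Births: 7550 * 0.598 = 4515, 10050 * 0.404 = 4060 → total 8575
Group 2: 2500 * 0.948 = 2370
Group 3: 7550 * 0.945 = 7135
Group 4: 10050 * 0.951 + 12050 * 0.372 = 9558 + 4483 = 14041
Giving 8575 / 2370 / 7135 / 14041.
After projecting period 2:
Births: 2370 * 0.598 = 1417, 7135 * 0.404 = 2883 → total 4300
Group 2: 8575 * 0.948 = 8129
Group 3: 2370 * 0.945 = 2240
Group 4: 7135 * 0.951 + 14041 * 0.372 = 6785 + 5223 = 12008
Giving 4300 / 8129 / 2240 / 12008.
Scenario B total after 2 periods: 26677
Difference B − A = 26677 − 26201 = 476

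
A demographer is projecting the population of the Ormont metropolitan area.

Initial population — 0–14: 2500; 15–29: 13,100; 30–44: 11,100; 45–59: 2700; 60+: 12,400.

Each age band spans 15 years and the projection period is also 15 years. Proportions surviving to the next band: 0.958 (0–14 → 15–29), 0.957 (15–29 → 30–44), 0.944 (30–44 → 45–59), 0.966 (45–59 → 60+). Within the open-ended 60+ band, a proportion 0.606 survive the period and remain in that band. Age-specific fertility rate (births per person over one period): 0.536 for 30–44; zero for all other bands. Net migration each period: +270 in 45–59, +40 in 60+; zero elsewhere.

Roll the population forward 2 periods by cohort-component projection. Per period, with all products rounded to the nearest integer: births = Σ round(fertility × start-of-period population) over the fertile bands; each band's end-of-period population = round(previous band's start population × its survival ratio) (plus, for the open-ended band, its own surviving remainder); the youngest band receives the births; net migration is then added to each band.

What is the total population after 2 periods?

— Period 1 —
Births: 11100 × 0.536 = 5950
15–29: 2500 × 0.958 = 2395
30–44: 13100 × 0.957 = 12537
45–59: 11100 × 0.944 = 10478
60+: 2700 × 0.966 + 12400 × 0.606 = 2608 + 7514 = 10122
Net migration: 45–59 + 270 → 10748; 60+ + 40 → 10162
→ [5950, 2395, 12537, 10748, 10162]
— Period 2 —
Births: 12537 × 0.536 = 6720
15–29: 5950 × 0.958 = 5700
30–44: 2395 × 0.957 = 2292
45–59: 12537 × 0.944 = 11835
60+: 10748 × 0.966 + 10162 × 0.606 = 10383 + 6158 = 16541
Net migration: 45–59 + 270 → 12105; 60+ + 40 → 16581
→ [6720, 5700, 2292, 12105, 16581]
Total after period 2: 6720 + 5700 + 2292 + 12105 + 16581 = 43398

43398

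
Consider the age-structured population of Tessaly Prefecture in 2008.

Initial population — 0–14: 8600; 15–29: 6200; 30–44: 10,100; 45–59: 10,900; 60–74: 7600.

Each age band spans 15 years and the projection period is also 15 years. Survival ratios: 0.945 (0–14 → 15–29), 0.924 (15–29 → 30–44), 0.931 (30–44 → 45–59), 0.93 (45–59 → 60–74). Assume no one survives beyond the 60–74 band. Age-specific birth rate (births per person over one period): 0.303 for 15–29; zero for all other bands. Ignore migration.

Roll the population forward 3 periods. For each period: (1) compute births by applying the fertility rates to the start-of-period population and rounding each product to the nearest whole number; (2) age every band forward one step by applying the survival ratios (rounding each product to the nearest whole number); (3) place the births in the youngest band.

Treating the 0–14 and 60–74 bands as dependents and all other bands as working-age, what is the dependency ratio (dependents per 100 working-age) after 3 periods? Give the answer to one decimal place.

50.2

(Bands numbered youngest = 1 to oldest = 5.)
[period 1]
Births: 6200 × 0.303 = 1879
Band 2: 8600 × 0.945 = 8127
Band 3: 6200 × 0.924 = 5729
Band 4: 10100 × 0.931 = 9403
Band 5: 10900 × 0.93 = 10137
End of period: [1879, 8127, 5729, 9403, 10137]
[period 2]
Births: 8127 × 0.303 = 2462
Band 2: 1879 × 0.945 = 1776
Band 3: 8127 × 0.924 = 7509
Band 4: 5729 × 0.931 = 5334
Band 5: 9403 × 0.93 = 8745
End of period: [2462, 1776, 7509, 5334, 8745]
[period 3]
Births: 1776 × 0.303 = 538
Band 2: 2462 × 0.945 = 2327
Band 3: 1776 × 0.924 = 1641
Band 4: 7509 × 0.931 = 6991
Band 5: 5334 × 0.93 = 4961
End of period: [538, 2327, 1641, 6991, 4961]
Dependents (band 0–14 + band 60–74) = 538 + 4961 = 5499; working-age = 10959; ratio = 5499/10959 × 100 = 50.2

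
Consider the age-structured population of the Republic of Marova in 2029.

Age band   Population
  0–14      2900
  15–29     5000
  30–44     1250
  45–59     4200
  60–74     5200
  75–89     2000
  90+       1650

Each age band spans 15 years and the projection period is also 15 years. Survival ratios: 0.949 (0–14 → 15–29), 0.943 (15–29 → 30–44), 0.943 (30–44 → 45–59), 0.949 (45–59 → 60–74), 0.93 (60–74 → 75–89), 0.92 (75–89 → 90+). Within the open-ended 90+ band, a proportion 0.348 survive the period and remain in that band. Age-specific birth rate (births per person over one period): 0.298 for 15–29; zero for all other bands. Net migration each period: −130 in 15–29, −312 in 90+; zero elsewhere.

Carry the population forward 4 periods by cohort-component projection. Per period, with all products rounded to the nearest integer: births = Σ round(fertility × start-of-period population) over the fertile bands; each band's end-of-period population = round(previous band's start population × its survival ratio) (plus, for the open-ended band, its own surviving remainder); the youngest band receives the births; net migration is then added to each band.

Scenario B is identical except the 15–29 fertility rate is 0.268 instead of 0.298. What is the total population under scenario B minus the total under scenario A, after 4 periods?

Numbering the groups 1..7 from youngest to oldest:
— Period 1 —
Births: 5000 × 0.298 = 1490
Group 2: 2900 × 0.949 = 2752
Group 3: 5000 × 0.943 = 4715
Group 4: 1250 × 0.943 = 1179
Group 5: 4200 × 0.949 = 3986
Group 6: 5200 × 0.93 = 4836
Group 7: 2000 × 0.92 + 1650 × 0.348 = 1840 + 574 = 2414
Net migration: Group 2 − 130 → 2622; Group 7 − 312 → 2102
Giving 1490 / 2622 / 4715 / 1179 / 3986 / 4836 / 2102.
— Period 2 —
Births: 2622 × 0.298 = 781
Group 2: 1490 × 0.949 = 1414
Group 3: 2622 × 0.943 = 2473
Group 4: 4715 × 0.943 = 4446
Group 5: 1179 × 0.949 = 1119
Group 6: 3986 × 0.93 = 3707
Group 7: 4836 × 0.92 + 2102 × 0.348 = 4449 + 731 = 5180
Net migration: Group 2 − 130 → 1284; Group 7 − 312 → 4868
Giving 781 / 1284 / 2473 / 4446 / 1119 / 3707 / 4868.
— Period 3 —
Births: 1284 × 0.298 = 383
Group 2: 781 × 0.949 = 741
Group 3: 1284 × 0.943 = 1211
Group 4: 2473 × 0.943 = 2332
Group 5: 4446 × 0.949 = 4219
Group 6: 1119 × 0.93 = 1041
Group 7: 3707 × 0.92 + 4868 × 0.348 = 3410 + 1694 = 5104
Net migration: Group 2 − 130 → 611; Group 7 − 312 → 4792
Giving 383 / 611 / 1211 / 2332 / 4219 / 1041 / 4792.
— Period 4 —
Births: 611 × 0.298 = 182
Group 2: 383 × 0.949 = 363
Group 3: 611 × 0.943 = 576
Group 4: 1211 × 0.943 = 1142
Group 5: 2332 × 0.949 = 2213
Group 6: 4219 × 0.93 = 3924
Group 7: 1041 × 0.92 + 4792 × 0.348 = 958 + 1668 = 2626
Net migration: Group 2 − 130 → 233; Group 7 − 312 → 2314
Giving 182 / 233 / 576 / 1142 / 2213 / 3924 / 2314.
Scenario A total after 4 periods: 10584
Scenario B projection —
— Period 1 —
Births: 5000 × 0.268 = 1340
Group 2: 2900 × 0.949 = 2752
Group 3: 5000 × 0.943 = 4715
Group 4: 1250 × 0.943 = 1179
Group 5: 4200 × 0.949 = 3986
Group 6: 5200 × 0.93 = 4836
Group 7: 2000 × 0.92 + 1650 × 0.348 = 1840 + 574 = 2414
Net migration: Group 2 − 130 → 2622; Group 7 − 312 → 2102
Giving 1340 / 2622 / 4715 / 1179 / 3986 / 4836 / 2102.
— Period 2 —
Births: 2622 × 0.268 = 703
Group 2: 1340 × 0.949 = 1272
Group 3: 2622 × 0.943 = 2473
Group 4: 4715 × 0.943 = 4446
Group 5: 1179 × 0.949 = 1119
Group 6: 3986 × 0.93 = 3707
Group 7: 4836 × 0.92 + 2102 × 0.348 = 4449 + 731 = 5180
Net migration: Group 2 − 130 → 1142; Group 7 − 312 → 4868
Giving 703 / 1142 / 2473 / 4446 / 1119 / 3707 / 4868.
— Period 3 —
Births: 1142 × 0.268 = 306
Group 2: 703 × 0.949 = 667
Group 3: 1142 × 0.943 = 1077
Group 4: 2473 × 0.943 = 2332
Group 5: 4446 × 0.949 = 4219
Group 6: 1119 × 0.93 = 1041
Group 7: 3707 × 0.92 + 4868 × 0.348 = 3410 + 1694 = 5104
Net migration: Group 2 − 130 → 537; Group 7 − 312 → 4792
Giving 306 / 537 / 1077 / 2332 / 4219 / 1041 / 4792.
— Period 4 —
Births: 537 × 0.268 = 144
Group 2: 306 × 0.949 = 290
Group 3: 537 × 0.943 = 506
Group 4: 1077 × 0.943 = 1016
Group 5: 2332 × 0.949 = 2213
Group 6: 4219 × 0.93 = 3924
Group 7: 1041 × 0.92 + 4792 × 0.348 = 958 + 1668 = 2626
Net migration: Group 2 − 130 → 160; Group 7 − 312 → 2314
Giving 144 / 160 / 506 / 1016 / 2213 / 3924 / 2314.
Scenario B total after 4 periods: 10277
Difference B − A = 10277 − 10584 = -307

-307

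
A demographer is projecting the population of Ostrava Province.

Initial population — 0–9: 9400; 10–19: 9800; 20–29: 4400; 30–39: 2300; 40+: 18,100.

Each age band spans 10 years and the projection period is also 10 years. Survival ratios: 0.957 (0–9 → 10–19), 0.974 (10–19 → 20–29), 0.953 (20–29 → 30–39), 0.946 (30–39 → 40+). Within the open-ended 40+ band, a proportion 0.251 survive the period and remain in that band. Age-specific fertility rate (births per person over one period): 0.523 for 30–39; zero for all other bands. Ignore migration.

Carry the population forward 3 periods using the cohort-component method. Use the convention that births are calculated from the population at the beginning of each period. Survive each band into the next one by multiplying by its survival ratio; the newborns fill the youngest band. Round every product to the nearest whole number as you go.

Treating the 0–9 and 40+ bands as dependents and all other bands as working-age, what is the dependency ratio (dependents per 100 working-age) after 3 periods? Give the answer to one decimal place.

127.8

Period 1.
Births: 2300 × 0.523 = 1203
10–19: 9400 × 0.957 = 8996
20–29: 9800 × 0.974 = 9545
30–39: 4400 × 0.953 = 4193
40+: 2300 × 0.946 + 18100 × 0.251 = 2176 + 4543 = 6719
End of period: [1203, 8996, 9545, 4193, 6719]
Period 2.
Births: 4193 × 0.523 = 2193
10–19: 1203 × 0.957 = 1151
20–29: 8996 × 0.974 = 8762
30–39: 9545 × 0.953 = 9096
40+: 4193 × 0.946 + 6719 × 0.251 = 3967 + 1686 = 5653
End of period: [2193, 1151, 8762, 9096, 5653]
Period 3.
Births: 9096 × 0.523 = 4757
10–19: 2193 × 0.957 = 2099
20–29: 1151 × 0.974 = 1121
30–39: 8762 × 0.953 = 8350
40+: 9096 × 0.946 + 5653 × 0.251 = 8605 + 1419 = 10024
End of period: [4757, 2099, 1121, 8350, 10024]
Dependents (band 0–9 + band 40+) = 4757 + 10024 = 14781; working-age = 11570; ratio = 14781/11570 × 100 = 127.8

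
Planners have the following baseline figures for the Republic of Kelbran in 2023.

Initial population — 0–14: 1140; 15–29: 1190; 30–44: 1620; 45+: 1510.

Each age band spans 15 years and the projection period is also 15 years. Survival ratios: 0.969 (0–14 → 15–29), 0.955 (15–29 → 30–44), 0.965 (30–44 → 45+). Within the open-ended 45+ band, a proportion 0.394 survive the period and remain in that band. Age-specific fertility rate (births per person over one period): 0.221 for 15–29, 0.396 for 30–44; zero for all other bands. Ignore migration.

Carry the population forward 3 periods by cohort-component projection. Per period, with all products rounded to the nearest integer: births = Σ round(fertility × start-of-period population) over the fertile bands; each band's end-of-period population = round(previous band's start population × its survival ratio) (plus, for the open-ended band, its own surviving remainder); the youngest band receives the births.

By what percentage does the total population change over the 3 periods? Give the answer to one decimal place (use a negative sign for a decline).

After projecting period 1:
Births: 1190 × 0.221 = 263 ; 1620 × 0.396 = 642 — total 905
15–29: 1140 × 0.969 = 1105
30–44: 1190 × 0.955 = 1136
45+: 1620 × 0.965 + 1510 × 0.394 = 1563 + 595 = 2158
Population now: 0–14=905, 15–29=1105, 30–44=1136, 45+=2158
After projecting period 2:
Births: 1105 × 0.221 = 244 ; 1136 × 0.396 = 450 — total 694
15–29: 905 × 0.969 = 877
30–44: 1105 × 0.955 = 1055
45+: 1136 × 0.965 + 2158 × 0.394 = 1096 + 850 = 1946
Population now: 0–14=694, 15–29=877, 30–44=1055, 45+=1946
After projecting period 3:
Births: 877 × 0.221 = 194 ; 1055 × 0.396 = 418 — total 612
15–29: 694 × 0.969 = 672
30–44: 877 × 0.955 = 838
45+: 1055 × 0.965 + 1946 × 0.394 = 1018 + 767 = 1785
Population now: 0–14=612, 15–29=672, 30–44=838, 45+=1785
Total: 5460 → 3907; change = -1553; percentage change = -28.4%

-28.4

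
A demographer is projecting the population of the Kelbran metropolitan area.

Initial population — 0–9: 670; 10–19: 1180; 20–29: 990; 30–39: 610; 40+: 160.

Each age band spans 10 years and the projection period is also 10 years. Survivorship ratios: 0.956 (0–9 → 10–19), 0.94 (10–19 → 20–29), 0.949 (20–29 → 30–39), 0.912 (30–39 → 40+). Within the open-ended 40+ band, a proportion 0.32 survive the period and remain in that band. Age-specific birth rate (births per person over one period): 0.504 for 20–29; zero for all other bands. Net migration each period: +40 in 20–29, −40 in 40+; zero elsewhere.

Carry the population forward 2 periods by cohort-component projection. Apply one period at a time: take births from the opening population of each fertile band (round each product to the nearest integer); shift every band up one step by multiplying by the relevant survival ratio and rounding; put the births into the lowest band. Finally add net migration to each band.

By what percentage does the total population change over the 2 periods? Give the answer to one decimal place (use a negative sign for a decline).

4.9

Let band 1 be 0–9 through band 5 = 40+.
Period 1:
Births: 990 × 0.504 = 499
Band 2: 670 × 0.956 = 641
Band 3: 1180 × 0.94 = 1109
Band 4: 990 × 0.949 = 940
Band 5: 610 × 0.912 + 160 × 0.32 = 556 + 51 = 607
Net migration: Band 3 + 40 → 1149; Band 5 − 40 → 567
End of period: [499, 641, 1149, 940, 567]
Period 2:
Births: 1149 × 0.504 = 579
Band 2: 499 × 0.956 = 477
Band 3: 641 × 0.94 = 603
Band 4: 1149 × 0.949 = 1090
Band 5: 940 × 0.912 + 567 × 0.32 = 857 + 181 = 1038
Net migration: Band 3 + 40 → 643; Band 5 − 40 → 998
End of period: [579, 477, 643, 1090, 998]
Total: 3610 → 3787; change = 177; percentage change = 4.9%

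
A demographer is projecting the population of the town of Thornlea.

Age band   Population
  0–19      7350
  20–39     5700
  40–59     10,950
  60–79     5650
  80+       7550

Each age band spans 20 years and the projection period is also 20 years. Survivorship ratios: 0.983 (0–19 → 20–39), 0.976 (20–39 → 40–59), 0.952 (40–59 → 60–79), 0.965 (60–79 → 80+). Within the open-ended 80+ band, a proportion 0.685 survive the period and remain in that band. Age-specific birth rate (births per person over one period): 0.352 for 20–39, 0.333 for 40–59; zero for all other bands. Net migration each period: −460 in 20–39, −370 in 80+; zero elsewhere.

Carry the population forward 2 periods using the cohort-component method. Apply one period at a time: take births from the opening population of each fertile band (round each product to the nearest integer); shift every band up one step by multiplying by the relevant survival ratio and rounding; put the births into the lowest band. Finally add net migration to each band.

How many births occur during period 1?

(Bands numbered youngest = 1 to oldest = 5.)
[period 1]
Births: 5700 × 0.352 = 2006, 10950 × 0.333 = 3646 — total 5652
Band 2: 7350 × 0.983 = 7225
Band 3: 5700 × 0.976 = 5563
Band 4: 10950 × 0.952 = 10424
Band 5: 5650 × 0.965 + 7550 × 0.685 = 5452 + 5172 = 10624
Net migration: Band 2 − 460 → 6765; Band 5 − 370 → 10254
Population now: 0–19=5652, 20–39=6765, 40–59=5563, 60–79=10424, 80+=10254

5652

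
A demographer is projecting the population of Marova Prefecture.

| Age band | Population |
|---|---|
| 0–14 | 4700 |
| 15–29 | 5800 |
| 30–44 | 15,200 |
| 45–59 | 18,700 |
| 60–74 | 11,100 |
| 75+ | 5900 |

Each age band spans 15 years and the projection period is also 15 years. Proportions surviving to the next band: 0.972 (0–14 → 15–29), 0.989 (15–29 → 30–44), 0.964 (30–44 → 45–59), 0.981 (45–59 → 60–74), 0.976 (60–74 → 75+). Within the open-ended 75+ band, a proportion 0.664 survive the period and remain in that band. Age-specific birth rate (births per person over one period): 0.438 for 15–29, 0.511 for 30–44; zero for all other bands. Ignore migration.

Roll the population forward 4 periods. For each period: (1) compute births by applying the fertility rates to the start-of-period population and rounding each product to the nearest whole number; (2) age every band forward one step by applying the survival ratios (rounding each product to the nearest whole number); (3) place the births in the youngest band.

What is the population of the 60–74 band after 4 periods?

Call the bands 1 to 6, youngest first.
Period 1.
Births: 5800 × 0.438 = 2540  |  15200 × 0.511 = 7767 → total 10307
Band 2: 4700 × 0.972 = 4568
Band 3: 5800 × 0.989 = 5736
Band 4: 15200 × 0.964 = 14653
Band 5: 18700 × 0.981 = 18345
Band 6: 11100 × 0.976 + 5900 × 0.664 = 10834 + 3918 = 14752
→ [10307, 4568, 5736, 14653, 18345, 14752]
Period 2.
Births: 4568 × 0.438 = 2001  |  5736 × 0.511 = 2931 → total 4932
Band 2: 10307 × 0.972 = 10018
Band 3: 4568 × 0.989 = 4518
Band 4: 5736 × 0.964 = 5530
Band 5: 14653 × 0.981 = 14375
Band 6: 18345 × 0.976 + 14752 × 0.664 = 17905 + 9795 = 27700
→ [4932, 10018, 4518, 5530, 14375, 27700]
Period 3.
Births: 10018 × 0.438 = 4388  |  4518 × 0.511 = 2309 → total 6697
Band 2: 4932 × 0.972 = 4794
Band 3: 10018 × 0.989 = 9908
Band 4: 4518 × 0.964 = 4355
Band 5: 5530 × 0.981 = 5425
Band 6: 14375 × 0.976 + 27700 × 0.664 = 14030 + 18393 = 32423
→ [6697, 4794, 9908, 4355, 5425, 32423]
Period 4.
Births: 4794 × 0.438 = 2100  |  9908 × 0.511 = 5063 → total 7163
Band 2: 6697 × 0.972 = 6509
Band 3: 4794 × 0.989 = 4741
Band 4: 9908 × 0.964 = 9551
Band 5: 4355 × 0.981 = 4272
Band 6: 5425 × 0.976 + 32423 × 0.664 = 5295 + 21529 = 26824
→ [7163, 6509, 4741, 9551, 4272, 26824]

4272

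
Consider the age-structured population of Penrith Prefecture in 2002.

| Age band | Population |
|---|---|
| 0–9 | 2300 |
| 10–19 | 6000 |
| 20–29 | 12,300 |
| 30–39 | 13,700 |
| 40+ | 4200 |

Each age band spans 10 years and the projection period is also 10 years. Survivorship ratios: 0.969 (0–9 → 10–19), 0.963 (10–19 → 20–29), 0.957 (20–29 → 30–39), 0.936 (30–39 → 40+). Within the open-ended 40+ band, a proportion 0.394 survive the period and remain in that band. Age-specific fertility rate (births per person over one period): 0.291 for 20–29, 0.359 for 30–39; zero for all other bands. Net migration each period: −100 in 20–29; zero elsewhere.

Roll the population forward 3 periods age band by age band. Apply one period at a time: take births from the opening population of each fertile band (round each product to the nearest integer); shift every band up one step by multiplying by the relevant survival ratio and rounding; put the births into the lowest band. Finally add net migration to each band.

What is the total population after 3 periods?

29705

Numbering the groups 1..5 from youngest to oldest:
Period 1.
Births: 12300 * 0.291 = 3579 ; 13700 * 0.359 = 4918 — total 8497
Group 2: 2300 * 0.969 = 2229
Group 3: 6000 * 0.963 = 5778
Group 4: 12300 * 0.957 = 11771
Group 5: 13700 * 0.936 + 4200 * 0.394 = 12823 + 1655 = 14478
Net migration: Group 3 − 100 → 5678
End of period: [8497, 2229, 5678, 11771, 14478]
Period 2.
Births: 5678 * 0.291 = 1652 ; 11771 * 0.359 = 4226 — total 5878
Group 2: 8497 * 0.969 = 8234
Group 3: 2229 * 0.963 = 2147
Group 4: 5678 * 0.957 = 5434
Group 5: 11771 * 0.936 + 14478 * 0.394 = 11018 + 5704 = 16722
Net migration: Group 3 − 100 → 2047
End of period: [5878, 8234, 2047, 5434, 16722]
Period 3.
Births: 2047 * 0.291 = 596 ; 5434 * 0.359 = 1951 — total 2547
Group 2: 5878 * 0.969 = 5696
Group 3: 8234 * 0.963 = 7929
Group 4: 2047 * 0.957 = 1959
Group 5: 5434 * 0.936 + 16722 * 0.394 = 5086 + 6588 = 11674
Net migration: Group 3 − 100 → 7829
End of period: [2547, 5696, 7829, 1959, 11674]
Total after period 3: 2547 + 5696 + 7829 + 1959 + 11674 = 29705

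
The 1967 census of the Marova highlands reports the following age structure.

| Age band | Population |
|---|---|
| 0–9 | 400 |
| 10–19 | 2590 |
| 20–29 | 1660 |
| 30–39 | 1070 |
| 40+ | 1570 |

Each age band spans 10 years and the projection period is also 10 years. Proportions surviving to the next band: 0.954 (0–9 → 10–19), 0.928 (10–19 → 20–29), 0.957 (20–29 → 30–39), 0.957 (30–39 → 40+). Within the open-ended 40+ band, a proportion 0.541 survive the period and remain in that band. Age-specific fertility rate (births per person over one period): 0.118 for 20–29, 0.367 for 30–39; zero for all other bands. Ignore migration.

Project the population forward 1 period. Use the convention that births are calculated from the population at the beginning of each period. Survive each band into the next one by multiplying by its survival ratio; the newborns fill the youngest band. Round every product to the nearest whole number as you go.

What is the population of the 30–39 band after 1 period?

1589

Call the bands 1 to 5, youngest first.
Period 1.
Births: 1660 × 0.118 = 196, 1070 × 0.367 = 393 — total 589
Band 2: 400 × 0.954 = 382
Band 3: 2590 × 0.928 = 2404
Band 4: 1660 × 0.957 = 1589
Band 5: 1070 × 0.957 + 1570 × 0.541 = 1024 + 849 = 1873
Population now: 0–9=589, 10–19=382, 20–29=2404, 30–39=1589, 40+=1873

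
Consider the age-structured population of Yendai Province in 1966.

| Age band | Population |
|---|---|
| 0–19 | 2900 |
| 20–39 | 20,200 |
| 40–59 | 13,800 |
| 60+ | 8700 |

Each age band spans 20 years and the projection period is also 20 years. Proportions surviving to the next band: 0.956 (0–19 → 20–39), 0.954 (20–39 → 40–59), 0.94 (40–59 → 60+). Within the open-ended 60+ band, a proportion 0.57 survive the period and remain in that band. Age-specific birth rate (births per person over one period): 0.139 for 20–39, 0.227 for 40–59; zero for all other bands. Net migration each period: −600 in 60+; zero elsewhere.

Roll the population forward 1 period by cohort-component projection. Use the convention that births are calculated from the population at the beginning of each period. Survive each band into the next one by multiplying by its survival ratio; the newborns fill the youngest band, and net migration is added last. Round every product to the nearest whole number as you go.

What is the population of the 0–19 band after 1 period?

Call the bands 1 to 4, youngest first.
— Period 1 —
Births: 20200 * 0.139 = 2808  |  13800 * 0.227 = 3133 → total 5941
Band 2: 2900 * 0.956 = 2772
Band 3: 20200 * 0.954 = 19271
Band 4: 13800 * 0.94 + 8700 * 0.57 = 12972 + 4959 = 17931
Net migration: Band 4 − 600 → 17331
Giving 5941 / 2772 / 19271 / 17331.

5941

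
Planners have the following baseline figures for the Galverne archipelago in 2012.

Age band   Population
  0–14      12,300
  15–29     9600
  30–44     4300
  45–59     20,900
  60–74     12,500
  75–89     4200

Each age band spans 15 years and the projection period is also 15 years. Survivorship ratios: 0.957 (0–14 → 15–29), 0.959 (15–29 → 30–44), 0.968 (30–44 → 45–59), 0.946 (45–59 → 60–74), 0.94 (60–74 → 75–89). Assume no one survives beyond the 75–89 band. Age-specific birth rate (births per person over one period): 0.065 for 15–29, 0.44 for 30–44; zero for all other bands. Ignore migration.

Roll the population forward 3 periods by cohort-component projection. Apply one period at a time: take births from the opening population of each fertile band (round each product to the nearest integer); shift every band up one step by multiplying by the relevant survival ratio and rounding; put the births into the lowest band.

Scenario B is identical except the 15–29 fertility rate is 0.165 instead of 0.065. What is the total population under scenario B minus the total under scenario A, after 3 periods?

Period 1:
Births: 9600 × 0.065 = 624, 4300 × 0.44 = 1892 → 2516
15–29: 12300 × 0.957 = 11771
30–44: 9600 × 0.959 = 9206
45–59: 4300 × 0.968 = 4162
60–74: 20900 × 0.946 = 19771
75–89: 12500 × 0.94 = 11750
Giving 2516 / 11771 / 9206 / 4162 / 19771 / 11750.
Period 2:
Births: 11771 × 0.065 = 765, 9206 × 0.44 = 4051 → 4816
15–29: 2516 × 0.957 = 2408
30–44: 11771 × 0.959 = 11288
45–59: 9206 × 0.968 = 8911
60–74: 4162 × 0.946 = 3937
75–89: 19771 × 0.94 = 18585
Giving 4816 / 2408 / 11288 / 8911 / 3937 / 18585.
Period 3:
Births: 2408 × 0.065 = 157, 11288 × 0.44 = 4967 → 5124
15–29: 4816 × 0.957 = 4609
30–44: 2408 × 0.959 = 2309
45–59: 11288 × 0.968 = 10927
60–74: 8911 × 0.946 = 8430
75–89: 3937 × 0.94 = 3701
Giving 5124 / 4609 / 2309 / 10927 / 8430 / 3701.
Scenario A total after 3 periods: 35100
Scenario B projection —
Period 1:
Births: 9600 × 0.165 = 1584, 4300 × 0.44 = 1892 → 3476
15–29: 12300 × 0.957 = 11771
30–44: 9600 × 0.959 = 9206
45–59: 4300 × 0.968 = 4162
60–74: 20900 × 0.946 = 19771
75–89: 12500 × 0.94 = 11750
Giving 3476 / 11771 / 9206 / 4162 / 19771 / 11750.
Period 2:
Births: 11771 × 0.165 = 1942, 9206 × 0.44 = 4051 → 5993
15–29: 3476 × 0.957 = 3327
30–44: 11771 × 0.959 = 11288
45–59: 9206 × 0.968 = 8911
60–74: 4162 × 0.946 = 3937
75–89: 19771 × 0.94 = 18585
Giving 5993 / 3327 / 11288 / 8911 / 3937 / 18585.
Period 3:
Births: 3327 × 0.165 = 549, 11288 × 0.44 = 4967 → 5516
15–29: 5993 × 0.957 = 5735
30–44: 3327 × 0.959 = 3191
45–59: 11288 × 0.968 = 10927
60–74: 8911 × 0.946 = 8430
75–89: 3937 × 0.94 = 3701
Giving 5516 / 5735 / 3191 / 10927 / 8430 / 3701.
Scenario B total after 3 periods: 37500
Difference B − A = 37500 − 35100 = 2400

2400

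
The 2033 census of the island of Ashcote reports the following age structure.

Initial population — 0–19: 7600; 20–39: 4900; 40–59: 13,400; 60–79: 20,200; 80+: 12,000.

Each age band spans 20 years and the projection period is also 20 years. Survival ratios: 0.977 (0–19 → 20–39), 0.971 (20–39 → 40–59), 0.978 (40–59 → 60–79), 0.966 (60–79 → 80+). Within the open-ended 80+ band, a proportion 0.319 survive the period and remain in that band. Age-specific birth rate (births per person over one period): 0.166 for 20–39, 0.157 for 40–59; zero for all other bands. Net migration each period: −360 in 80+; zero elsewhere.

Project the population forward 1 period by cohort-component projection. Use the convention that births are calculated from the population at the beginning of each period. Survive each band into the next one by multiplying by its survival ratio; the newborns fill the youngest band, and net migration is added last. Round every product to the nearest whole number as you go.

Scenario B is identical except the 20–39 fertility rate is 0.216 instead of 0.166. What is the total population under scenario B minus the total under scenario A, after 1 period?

245

— Period 1 —
Births: 4900 * 0.166 = 813, 13400 * 0.157 = 2104 → total 2917
20–39: 7600 * 0.977 = 7425
40–59: 4900 * 0.971 = 4758
60–79: 13400 * 0.978 = 13105
80+: 20200 * 0.966 + 12000 * 0.319 = 19513 + 3828 = 23341
Net migration: 80+ − 360 → 22981
End of period: [2917, 7425, 4758, 13105, 22981]
Scenario A total after 1 period: 51186
Scenario B projection —
— Period 1 —
Births: 4900 * 0.216 = 1058, 13400 * 0.157 = 2104 → total 3162
20–39: 7600 * 0.977 = 7425
40–59: 4900 * 0.971 = 4758
60–79: 13400 * 0.978 = 13105
80+: 20200 * 0.966 + 12000 * 0.319 = 19513 + 3828 = 23341
Net migration: 80+ − 360 → 22981
End of period: [3162, 7425, 4758, 13105, 22981]
Scenario B total after 1 period: 51431
Difference B − A = 51431 − 51186 = 245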